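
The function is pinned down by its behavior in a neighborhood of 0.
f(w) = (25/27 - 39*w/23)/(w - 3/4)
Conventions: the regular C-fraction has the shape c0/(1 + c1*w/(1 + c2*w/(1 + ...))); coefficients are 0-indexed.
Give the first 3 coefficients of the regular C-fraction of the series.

The regular C-fraction coefficients are [-100/81, 859/1725, -1053/575].

Taylor coefficients (expand at 0): a_0 = -100/81, a_1 = 3436/5589, a_2 = 13744/16767.
c0 = a_0 = -100/81. Peel one level at a time: if S = 1 + c*w/S' with S'(0) = 1, then c is the w-coefficient of S and S' = c*w/(S - 1).
S_1 = c0/f = 1 + (859/1725)*w + (301509/330625)*w^2 + ...; c1 = 859/1725.
S_2 = c1*w/(S_1 - 1) = 1 + (-1053/575)*w + ...; c2 = -1053/575.


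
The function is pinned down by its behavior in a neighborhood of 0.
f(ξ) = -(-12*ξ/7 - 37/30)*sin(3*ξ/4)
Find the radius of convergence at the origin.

The factor -sin(3*ξ/4) is entire and contributes no finite singular point.
The polynomial part has no poles.
No finite singular points: the Taylor series at 0 converges everywhere.

The radius of convergence is infinite.


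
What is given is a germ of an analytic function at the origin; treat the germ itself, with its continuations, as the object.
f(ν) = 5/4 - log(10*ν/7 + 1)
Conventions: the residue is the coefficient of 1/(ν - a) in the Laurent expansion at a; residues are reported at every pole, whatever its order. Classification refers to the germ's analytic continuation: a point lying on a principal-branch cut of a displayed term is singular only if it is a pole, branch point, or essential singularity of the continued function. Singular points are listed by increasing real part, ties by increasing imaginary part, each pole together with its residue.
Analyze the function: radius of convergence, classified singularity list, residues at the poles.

Radius of convergence at 0: 7/10.
At -7/10: a logarithmic branch point.

Branch term (-1)*log(1 - ν/(-7/10)): its argument vanishes at ν = -7/10, a logarithmic branch point, modulus 7/10.
The radius of convergence is the smallest modulus among the singular points: 7/10.


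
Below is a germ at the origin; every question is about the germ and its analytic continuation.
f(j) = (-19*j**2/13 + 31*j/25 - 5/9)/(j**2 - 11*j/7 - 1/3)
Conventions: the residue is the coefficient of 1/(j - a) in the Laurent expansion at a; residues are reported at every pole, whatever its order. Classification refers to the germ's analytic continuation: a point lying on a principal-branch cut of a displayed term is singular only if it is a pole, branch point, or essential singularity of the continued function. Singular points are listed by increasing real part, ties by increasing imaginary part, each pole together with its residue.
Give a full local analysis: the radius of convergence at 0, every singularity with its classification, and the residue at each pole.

Denominator factor (j**2 - 11*j/7 - 1/3): discriminant 559/147, real irrational roots 11/14 + (1/42)*sqrt(1677) and 11/14 - (1/42)*sqrt(1677); poles of order 1, moduli 11/14 + (1/42)*sqrt(1677) and -11/14 + (1/42)*sqrt(1677).
The radius of convergence is the smallest modulus among the singular points: -11/14 + (1/42)*sqrt(1677).
The factor j**2 - 11*j/7 - 1/3 splits as (j - a)(j - a') with a = 11/14 - (1/42)*sqrt(1677), a' = 11/14 + (1/42)*sqrt(1677). At the order-1 pole a set g(j) = (j - a)*f(j) = [-19*j**2/13 + 31*j/25 - 5/9] / (j - a').
Simple pole: residue = g(a) at a = 11/14 - (1/42)*sqrt(1677), which is -1202/2275 + (268448/11445525)*sqrt(1677).
The factor j**2 - 11*j/7 - 1/3 splits as (j - a)(j - a') with a = 11/14 + (1/42)*sqrt(1677), a' = 11/14 - (1/42)*sqrt(1677). At the order-1 pole a set g(j) = (j - a)*f(j) = [-19*j**2/13 + 31*j/25 - 5/9] / (j - a').
Simple pole: residue = g(a) at a = 11/14 + (1/42)*sqrt(1677), which is -1202/2275 - (268448/11445525)*sqrt(1677).
List the singular points by increasing real part (a conjugate pair: the negative imaginary part first).

Radius of convergence at 0: -11/14 + (1/42)*sqrt(1677).
At 11/14 - (1/42)*sqrt(1677): a pole of order 1; residue -1202/2275 + (268448/11445525)*sqrt(1677).
At 11/14 + (1/42)*sqrt(1677): a pole of order 1; residue -1202/2275 - (268448/11445525)*sqrt(1677).


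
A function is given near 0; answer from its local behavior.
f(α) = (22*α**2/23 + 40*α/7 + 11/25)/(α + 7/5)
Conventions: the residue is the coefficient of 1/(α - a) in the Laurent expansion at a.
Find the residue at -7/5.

The residue is -3269/575.

At the order-1 pole -7/5 set g(α) = (α - (-7/5))*f(α) = 22*α**2/23 + 40*α/7 + 11/25.
Simple pole: residue = g(a) at a = -7/5, which is -3269/575.


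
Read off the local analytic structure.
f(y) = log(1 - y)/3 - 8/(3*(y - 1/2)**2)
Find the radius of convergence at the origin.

Denominator factor (y - 1/2)^2: pole of order 2 at 1/2, modulus 1/2.
Branch term (1/3)*log(1 - y/(1)): its argument vanishes at y = 1, a logarithmic branch point, modulus 1.
The radius of convergence is the smallest modulus among the singular points: 1/2.

The radius of convergence is 1/2.


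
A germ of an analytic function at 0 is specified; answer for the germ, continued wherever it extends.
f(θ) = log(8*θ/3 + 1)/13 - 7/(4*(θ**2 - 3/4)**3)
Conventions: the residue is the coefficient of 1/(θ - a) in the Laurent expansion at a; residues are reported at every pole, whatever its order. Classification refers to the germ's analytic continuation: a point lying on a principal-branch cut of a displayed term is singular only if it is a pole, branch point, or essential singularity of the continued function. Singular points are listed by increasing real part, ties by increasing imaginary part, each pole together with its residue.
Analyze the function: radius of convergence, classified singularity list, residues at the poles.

Denominator factor (θ**2 - 3/4)^3: discriminant 3, real irrational roots (1/2)*sqrt(3) and -(1/2)*sqrt(3); poles of order 3, moduli (1/2)*sqrt(3) and (1/2)*sqrt(3).
Branch term (1/13)*log(1 - θ/(-3/8)): its argument vanishes at θ = -3/8, a logarithmic branch point, modulus 3/8.
The radius of convergence is the smallest modulus among the singular points: 3/8.
The branch term is analytic at -(1/2)*sqrt(3) and contributes nothing to the residue; only the rational part matters.
The factor θ**2 - 3/4 splits as (θ - a)(θ - a') with a = -(1/2)*sqrt(3), a' = (1/2)*sqrt(3). At the order-3 pole a set g(θ) = (θ - a)^3*(rational part) = [-7/4] / (θ - a')^3.
Order-3 pole: residue = g''(a)/2; g''(-(1/2)*sqrt(3)) = (7/9)*sqrt(3), so the residue is (7/18)*sqrt(3).
The branch term is analytic at (1/2)*sqrt(3) and contributes nothing to the residue; only the rational part matters.
The factor θ**2 - 3/4 splits as (θ - a)(θ - a') with a = (1/2)*sqrt(3), a' = -(1/2)*sqrt(3). At the order-3 pole a set g(θ) = (θ - a)^3*(rational part) = [-7/4] / (θ - a')^3.
Order-3 pole: residue = g''(a)/2; g''((1/2)*sqrt(3)) = -(7/9)*sqrt(3), so the residue is -(7/18)*sqrt(3).
List the singular points by increasing real part (a conjugate pair: the negative imaginary part first).

Radius of convergence at 0: 3/8.
At -(1/2)*sqrt(3): a pole of order 3; residue (7/18)*sqrt(3).
At -3/8: a logarithmic branch point.
At (1/2)*sqrt(3): a pole of order 3; residue -(7/18)*sqrt(3).


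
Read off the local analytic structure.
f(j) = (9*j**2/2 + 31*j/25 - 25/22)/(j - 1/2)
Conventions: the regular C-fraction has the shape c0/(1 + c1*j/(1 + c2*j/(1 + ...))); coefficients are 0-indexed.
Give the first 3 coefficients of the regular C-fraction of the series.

Taylor coefficients (expand at 0): a_0 = 25/11, a_1 = 568/275, a_2 = -1339/275.
c0 = a_0 = 25/11. Peel one level at a time: if S = 1 + c*j/S' with S'(0) = 1, then c is the j-coefficient of S and S' = c*j/(S - 1).
S_1 = c0/f = 1 + (-568/625)*j + (1159499/390625)*j^2 + ...; c1 = -568/625.
S_2 = c1*j/(S_1 - 1) = 1 + (1159499/355000)*j + ...; c2 = 1159499/355000.

The regular C-fraction coefficients are [25/11, -568/625, 1159499/355000].


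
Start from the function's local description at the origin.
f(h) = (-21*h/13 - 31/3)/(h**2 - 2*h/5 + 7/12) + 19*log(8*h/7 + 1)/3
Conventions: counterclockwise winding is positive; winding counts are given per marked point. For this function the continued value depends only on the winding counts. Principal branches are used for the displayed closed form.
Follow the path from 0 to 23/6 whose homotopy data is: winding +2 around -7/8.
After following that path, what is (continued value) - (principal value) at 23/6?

Continued minus principal equals (76/3)*pi*i.

The rational part is single-valued and drops out of the difference; each branch term changes only by its own monodromy.
(19/3)*log(1 - h/(-7/8)): each positive loop around -7/8 adds 2*pi*i to the log, so winding +2 contributes (19/3)*(2)*2*pi*i = (76/3)*pi*i.
Summing the contributions at h = 23/6 gives (76/3)*pi*i.


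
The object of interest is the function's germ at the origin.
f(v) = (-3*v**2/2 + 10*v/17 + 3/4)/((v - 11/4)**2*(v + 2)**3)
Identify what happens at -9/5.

The point is a regular point.

Denominator factors: v - 11/4 = -91/20 at v = -9/5; v + 2 = 1/5 at v = -9/5 — none vanishes.
So the germ continues analytically to -9/5.


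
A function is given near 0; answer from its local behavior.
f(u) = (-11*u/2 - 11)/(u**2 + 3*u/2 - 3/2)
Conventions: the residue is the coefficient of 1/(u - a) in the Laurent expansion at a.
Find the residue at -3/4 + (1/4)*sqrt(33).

The residue is -11/4 - (5/12)*sqrt(33).

The factor u**2 + 3*u/2 - 3/2 splits as (u - a)(u - a') with a = -3/4 + (1/4)*sqrt(33), a' = -3/4 - (1/4)*sqrt(33). At the order-1 pole a set g(u) = (u - a)*f(u) = [-11*u/2 - 11] / (u - a').
Simple pole: residue = g(a) at a = -3/4 + (1/4)*sqrt(33), which is -11/4 - (5/12)*sqrt(33).


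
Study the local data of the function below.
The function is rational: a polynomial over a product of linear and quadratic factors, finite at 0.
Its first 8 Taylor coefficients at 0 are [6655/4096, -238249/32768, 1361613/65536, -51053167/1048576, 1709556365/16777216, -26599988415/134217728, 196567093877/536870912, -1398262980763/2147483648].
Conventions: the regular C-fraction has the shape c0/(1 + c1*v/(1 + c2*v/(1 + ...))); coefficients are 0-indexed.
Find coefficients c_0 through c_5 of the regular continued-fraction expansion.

The regular C-fraction coefficients are [6655/4096, 179/40, -11581/7160, 7531645/8291996, -646834221/2306749904, 127391/199184].

Taylor coefficients (read off): a_0 = 6655/4096, a_1 = -238249/32768, a_2 = 1361613/65536, a_3 = -51053167/1048576, a_4 = 1709556365/16777216, a_5 = -26599988415/134217728.
c0 = a_0 = 6655/4096. Peel one level at a time: if S = 1 + c*v/S' with S'(0) = 1, then c is the v-coefficient of S and S' = c*v/(S - 1).
S_1 = c0/f = 1 + (179/40)*v + (11581/1600)*v^2 + ...; c1 = 179/40.
S_2 = c1*v/(S_1 - 1) = 1 + (-11581/7160)*v + (1506329/1025312)*v^2 + ...; c2 = -11581/7160.
S_3 = c2*v/(S_2 - 1) = 1 + (7531645/8291996)*v + (2186227395/8583651904)*v^2 + ...; c3 = 7531645/8291996.
S_4 = c3*v/(S_3 - 1) = 1 + (-646834221/2306749904)*v + (7115176431/39674265856)*v^2 + ...; c4 = -646834221/2306749904.
S_5 = c4*v/(S_4 - 1) = 1 + (127391/199184)*v + ...; c5 = 127391/199184.


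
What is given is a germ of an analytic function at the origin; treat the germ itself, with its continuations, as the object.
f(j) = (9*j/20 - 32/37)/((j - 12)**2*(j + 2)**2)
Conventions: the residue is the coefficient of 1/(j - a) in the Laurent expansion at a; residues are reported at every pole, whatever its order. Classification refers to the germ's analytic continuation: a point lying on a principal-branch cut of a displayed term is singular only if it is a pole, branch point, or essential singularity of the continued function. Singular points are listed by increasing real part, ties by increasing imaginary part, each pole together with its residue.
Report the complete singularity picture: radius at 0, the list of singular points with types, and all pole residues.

Radius of convergence at 0: 2.
At -2: a pole of order 2; residue 205/203056.
At 12: a pole of order 2; residue -205/203056.

Denominator factor (j - 12)^2: pole of order 2 at 12, modulus 12.
Denominator factor (j + 2)^2: pole of order 2 at -2, modulus 2.
The radius of convergence is the smallest modulus among the singular points: 2.
At the order-2 pole -2 set g(j) = (j - (-2))^2*f(j) = (9*j/20 - 32/37)/(j - 12)**2.
Order-2 pole: residue = g'(a); g'(-2) = 205/203056, so the residue is 205/203056.
At the order-2 pole 12 set g(j) = (j - (12))^2*f(j) = (9*j/20 - 32/37)/(j + 2)**2.
Order-2 pole: residue = g'(a); g'(12) = -205/203056, so the residue is -205/203056.
List the singular points by increasing real part (a conjugate pair: the negative imaginary part first).


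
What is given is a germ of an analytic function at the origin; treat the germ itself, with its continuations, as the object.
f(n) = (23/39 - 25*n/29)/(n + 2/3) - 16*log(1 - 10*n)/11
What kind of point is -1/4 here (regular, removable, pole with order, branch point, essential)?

Denominator factors: n + 2/3 = 5/12 at n = -1/4 — none vanishes.
Branch term log(1 - n/(1/10)): argument at -1/4 is 7/2, nonzero, so -1/4 is not its branch point (a point on a principal cut is still regular for the continued germ).
So the germ continues analytically to -1/4.

The point is a regular point.


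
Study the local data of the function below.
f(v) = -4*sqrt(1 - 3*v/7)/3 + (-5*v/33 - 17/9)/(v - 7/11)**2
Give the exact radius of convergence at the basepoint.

The radius of convergence is 7/11.

Denominator factor (v - 7/11)^2: pole of order 2 at 7/11, modulus 7/11.
Branch term (-4/3)*sqrt(1 - v/(7/3)): its argument vanishes at v = 7/3, a square-root branch point, modulus 7/3.
The radius of convergence is the smallest modulus among the singular points: 7/11.


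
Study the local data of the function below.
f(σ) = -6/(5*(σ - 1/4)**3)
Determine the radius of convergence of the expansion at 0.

The radius of convergence is 1/4.

Denominator factor (σ - 1/4)^3: pole of order 3 at 1/4, modulus 1/4.
The radius of convergence is the smallest modulus among the singular points: 1/4.


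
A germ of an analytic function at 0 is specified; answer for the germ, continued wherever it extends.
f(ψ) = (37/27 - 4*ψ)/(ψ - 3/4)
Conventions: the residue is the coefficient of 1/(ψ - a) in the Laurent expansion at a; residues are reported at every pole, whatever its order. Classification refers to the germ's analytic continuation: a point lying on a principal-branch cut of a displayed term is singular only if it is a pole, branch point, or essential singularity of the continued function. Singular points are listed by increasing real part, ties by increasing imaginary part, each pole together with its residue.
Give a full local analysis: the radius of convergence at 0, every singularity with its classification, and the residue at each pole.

Denominator factor (ψ - 3/4): pole of order 1 at 3/4, modulus 3/4.
The radius of convergence is the smallest modulus among the singular points: 3/4.
At the order-1 pole 3/4 set g(ψ) = (ψ - (3/4))*f(ψ) = 37/27 - 4*ψ.
Simple pole: residue = g(a) at a = 3/4, which is -44/27.

Radius of convergence at 0: 3/4.
At 3/4: a pole of order 1; residue -44/27.


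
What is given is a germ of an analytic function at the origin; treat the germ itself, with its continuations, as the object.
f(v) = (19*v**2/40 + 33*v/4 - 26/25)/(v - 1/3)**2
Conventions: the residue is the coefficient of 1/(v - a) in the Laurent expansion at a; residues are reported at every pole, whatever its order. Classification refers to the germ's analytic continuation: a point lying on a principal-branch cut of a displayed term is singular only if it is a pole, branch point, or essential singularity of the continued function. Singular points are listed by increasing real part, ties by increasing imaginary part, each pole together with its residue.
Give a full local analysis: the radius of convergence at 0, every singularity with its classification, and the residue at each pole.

Radius of convergence at 0: 1/3.
At 1/3: a pole of order 2; residue 257/30.

Denominator factor (v - 1/3)^2: pole of order 2 at 1/3, modulus 1/3.
The radius of convergence is the smallest modulus among the singular points: 1/3.
At the order-2 pole 1/3 set g(v) = (v - (1/3))^2*f(v) = 19*v**2/40 + 33*v/4 - 26/25.
Order-2 pole: residue = g'(a); g'(1/3) = 257/30, so the residue is 257/30.


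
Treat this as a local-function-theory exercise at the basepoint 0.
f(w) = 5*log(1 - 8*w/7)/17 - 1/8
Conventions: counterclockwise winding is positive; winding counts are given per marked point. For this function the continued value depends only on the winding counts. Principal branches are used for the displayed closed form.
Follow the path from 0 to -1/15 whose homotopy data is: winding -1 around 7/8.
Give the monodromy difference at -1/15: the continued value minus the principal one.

The rational part is single-valued and drops out of the difference; each branch term changes only by its own monodromy.
(5/17)*log(1 - w/(7/8)): each positive loop around 7/8 adds 2*pi*i to the log, so winding -1 contributes (5/17)*(-1)*2*pi*i = -(10/17)*pi*i.
Summing the contributions at w = -1/15 gives -(10/17)*pi*i.

Continued minus principal equals -(10/17)*pi*i.


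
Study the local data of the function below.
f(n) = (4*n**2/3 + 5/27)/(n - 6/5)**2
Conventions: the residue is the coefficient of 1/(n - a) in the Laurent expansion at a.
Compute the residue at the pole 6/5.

At the order-2 pole 6/5 set g(n) = (n - (6/5))^2*f(n) = 4*n**2/3 + 5/27.
Order-2 pole: residue = g'(a); g'(6/5) = 16/5, so the residue is 16/5.

The residue is 16/5.


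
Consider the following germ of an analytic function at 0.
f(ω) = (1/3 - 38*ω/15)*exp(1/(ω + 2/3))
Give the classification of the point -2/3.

The exponent 1/(ω - (-2/3)) has a pole at -2/3, so exp(1/(ω - (-2/3))) takes every nonzero value near it: an essential singularity (not a pole of any order).

The point is an essential singularity.


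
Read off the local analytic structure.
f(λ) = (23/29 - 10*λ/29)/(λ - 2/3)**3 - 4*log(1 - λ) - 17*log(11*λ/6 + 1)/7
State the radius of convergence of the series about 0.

Denominator factor (λ - 2/3)^3: pole of order 3 at 2/3, modulus 2/3.
Branch term (-4)*log(1 - λ/(1)): its argument vanishes at λ = 1, a logarithmic branch point, modulus 1.
Branch term (-17/7)*log(1 - λ/(-6/11)): its argument vanishes at λ = -6/11, a logarithmic branch point, modulus 6/11.
The radius of convergence is the smallest modulus among the singular points: 6/11.

The radius of convergence is 6/11.


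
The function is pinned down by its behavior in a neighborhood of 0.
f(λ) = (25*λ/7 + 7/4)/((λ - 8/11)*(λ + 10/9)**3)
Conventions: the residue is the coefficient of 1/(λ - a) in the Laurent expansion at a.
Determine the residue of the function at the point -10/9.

At the order-3 pole -10/9 set g(λ) = (λ - (-10/9))^3*f(λ) = (25*λ/7 + 7/4)/(λ - 8/11).
Order-3 pole: residue = g''(a)/2; g''(-10/9) = -9085527/6492304, so the residue is -9085527/12984608.

The residue is -9085527/12984608.


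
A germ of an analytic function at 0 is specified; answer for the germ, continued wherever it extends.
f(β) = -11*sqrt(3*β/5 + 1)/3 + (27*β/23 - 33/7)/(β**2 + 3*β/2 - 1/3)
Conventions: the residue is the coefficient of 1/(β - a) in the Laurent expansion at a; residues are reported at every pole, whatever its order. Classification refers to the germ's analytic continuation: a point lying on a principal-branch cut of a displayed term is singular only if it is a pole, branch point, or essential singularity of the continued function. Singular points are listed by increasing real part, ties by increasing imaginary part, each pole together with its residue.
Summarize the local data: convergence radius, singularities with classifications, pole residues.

Radius of convergence at 0: -3/4 + (1/12)*sqrt(129).
At -3/4 - (1/12)*sqrt(129): a pole of order 1; residue 27/46 + (3603/13846)*sqrt(129).
At -5/3: an algebraic (square-root) branch point.
At -3/4 + (1/12)*sqrt(129): a pole of order 1; residue 27/46 - (3603/13846)*sqrt(129).

Denominator factor (β**2 + 3*β/2 - 1/3): discriminant 43/12, real irrational roots -3/4 + (1/12)*sqrt(129) and -3/4 - (1/12)*sqrt(129); poles of order 1, moduli -3/4 + (1/12)*sqrt(129) and 3/4 + (1/12)*sqrt(129).
Branch term (-11/3)*sqrt(1 - β/(-5/3)): its argument vanishes at β = -5/3, a square-root branch point, modulus 5/3.
The radius of convergence is the smallest modulus among the singular points: -3/4 + (1/12)*sqrt(129).
The branch term is analytic at -3/4 - (1/12)*sqrt(129) and contributes nothing to the residue; only the rational part matters.
The factor β**2 + 3*β/2 - 1/3 splits as (β - a)(β - a') with a = -3/4 - (1/12)*sqrt(129), a' = -3/4 + (1/12)*sqrt(129). At the order-1 pole a set g(β) = (β - a)*(rational part) = [27*β/23 - 33/7] / (β - a').
Simple pole: residue = g(a) at a = -3/4 - (1/12)*sqrt(129), which is 27/46 + (3603/13846)*sqrt(129).
The branch term is analytic at -3/4 + (1/12)*sqrt(129) and contributes nothing to the residue; only the rational part matters.
The factor β**2 + 3*β/2 - 1/3 splits as (β - a)(β - a') with a = -3/4 + (1/12)*sqrt(129), a' = -3/4 - (1/12)*sqrt(129). At the order-1 pole a set g(β) = (β - a)*(rational part) = [27*β/23 - 33/7] / (β - a').
Simple pole: residue = g(a) at a = -3/4 + (1/12)*sqrt(129), which is 27/46 - (3603/13846)*sqrt(129).
List the singular points by increasing real part (a conjugate pair: the negative imaginary part first).


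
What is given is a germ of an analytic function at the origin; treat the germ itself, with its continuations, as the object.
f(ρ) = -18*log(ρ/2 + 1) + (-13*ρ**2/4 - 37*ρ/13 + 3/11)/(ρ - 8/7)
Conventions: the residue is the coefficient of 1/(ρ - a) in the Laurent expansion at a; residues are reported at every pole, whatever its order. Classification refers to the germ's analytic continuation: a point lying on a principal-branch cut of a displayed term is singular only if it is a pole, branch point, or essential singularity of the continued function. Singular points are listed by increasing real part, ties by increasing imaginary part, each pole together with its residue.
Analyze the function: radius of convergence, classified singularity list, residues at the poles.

Radius of convergence at 0: 8/7.
At -2: a logarithmic branch point.
At 8/7: a pole of order 1; residue -50625/7007.

Denominator factor (ρ - 8/7): pole of order 1 at 8/7, modulus 8/7.
Branch term (-18)*log(1 - ρ/(-2)): its argument vanishes at ρ = -2, a logarithmic branch point, modulus 2.
The radius of convergence is the smallest modulus among the singular points: 8/7.
The branch term is analytic at 8/7 and contributes nothing to the residue; only the rational part matters.
At the order-1 pole 8/7 set g(ρ) = (ρ - (8/7))*(rational part) = -13*ρ**2/4 - 37*ρ/13 + 3/11.
Simple pole: residue = g(a) at a = 8/7, which is -50625/7007.
List the singular points by increasing real part (a conjugate pair: the negative imaginary part first).


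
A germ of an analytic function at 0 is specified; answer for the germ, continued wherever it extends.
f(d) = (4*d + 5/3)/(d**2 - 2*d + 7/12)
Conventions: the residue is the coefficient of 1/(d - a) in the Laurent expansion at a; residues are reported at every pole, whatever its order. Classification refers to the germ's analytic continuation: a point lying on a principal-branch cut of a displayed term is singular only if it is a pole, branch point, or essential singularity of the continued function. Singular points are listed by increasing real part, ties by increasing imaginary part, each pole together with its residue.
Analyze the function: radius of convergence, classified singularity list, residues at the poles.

Denominator factor (d**2 - 2*d + 7/12): discriminant 5/3, real irrational roots 1 + (1/6)*sqrt(15) and 1 - (1/6)*sqrt(15); poles of order 1, moduli 1 + (1/6)*sqrt(15) and 1 - (1/6)*sqrt(15).
The radius of convergence is the smallest modulus among the singular points: 1 - (1/6)*sqrt(15).
The factor d**2 - 2*d + 7/12 splits as (d - a)(d - a') with a = 1 - (1/6)*sqrt(15), a' = 1 + (1/6)*sqrt(15). At the order-1 pole a set g(d) = (d - a)*f(d) = [4*d + 5/3] / (d - a').
Simple pole: residue = g(a) at a = 1 - (1/6)*sqrt(15), which is 2 - (17/15)*sqrt(15).
The factor d**2 - 2*d + 7/12 splits as (d - a)(d - a') with a = 1 + (1/6)*sqrt(15), a' = 1 - (1/6)*sqrt(15). At the order-1 pole a set g(d) = (d - a)*f(d) = [4*d + 5/3] / (d - a').
Simple pole: residue = g(a) at a = 1 + (1/6)*sqrt(15), which is 2 + (17/15)*sqrt(15).
List the singular points by increasing real part (a conjugate pair: the negative imaginary part first).

Radius of convergence at 0: 1 - (1/6)*sqrt(15).
At 1 - (1/6)*sqrt(15): a pole of order 1; residue 2 - (17/15)*sqrt(15).
At 1 + (1/6)*sqrt(15): a pole of order 1; residue 2 + (17/15)*sqrt(15).


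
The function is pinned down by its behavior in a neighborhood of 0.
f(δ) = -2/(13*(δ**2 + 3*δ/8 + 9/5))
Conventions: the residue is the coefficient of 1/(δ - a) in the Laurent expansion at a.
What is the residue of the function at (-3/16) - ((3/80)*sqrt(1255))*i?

The factor δ**2 + 3*δ/8 + 9/5 splits as (δ - a)(δ - a') with a = (-3/16) - ((3/80)*sqrt(1255))*i, a' = (-3/16) + ((3/80)*sqrt(1255))*i. At the order-1 pole a set g(δ) = (δ - a)*f(δ) = [-2/13] / (δ - a').
Simple pole: residue = g(a) at a = (-3/16) - ((3/80)*sqrt(1255))*i, which is -((16/9789)*sqrt(1255))*i.

The residue is -((16/9789)*sqrt(1255))*i.


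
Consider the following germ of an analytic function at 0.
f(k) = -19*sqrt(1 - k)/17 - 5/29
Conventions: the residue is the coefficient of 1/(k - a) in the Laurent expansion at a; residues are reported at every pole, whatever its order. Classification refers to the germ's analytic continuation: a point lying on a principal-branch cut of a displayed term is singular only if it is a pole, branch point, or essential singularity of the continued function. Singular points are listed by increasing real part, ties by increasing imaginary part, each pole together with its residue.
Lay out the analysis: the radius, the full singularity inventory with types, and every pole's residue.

Radius of convergence at 0: 1.
At 1: an algebraic (square-root) branch point.

Branch term (-19/17)*sqrt(1 - k/(1)): its argument vanishes at k = 1, a square-root branch point, modulus 1.
The radius of convergence is the smallest modulus among the singular points: 1.


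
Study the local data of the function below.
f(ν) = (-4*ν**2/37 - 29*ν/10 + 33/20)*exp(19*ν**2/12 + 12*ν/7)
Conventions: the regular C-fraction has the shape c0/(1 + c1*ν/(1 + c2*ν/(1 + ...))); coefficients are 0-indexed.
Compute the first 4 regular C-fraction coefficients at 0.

Taylor coefficients (expand at 0): a_0 = 33/20, a_1 = -1/14, a_2 = -6171/145040, a_3 = -4834091/1522920.
c0 = a_0 = 33/20. Peel one level at a time: if S = 1 + c*ν/S' with S'(0) = 1, then c is the ν-coefficient of S and S' = c*ν/(S - 1).
S_1 = c0/f = 1 + (10/231)*ν + (218443/7897428)*ν^2 + ...; c1 = 10/231.
S_2 = c1*ν/(S_1 - 1) = 1 + (-218443/341880)*ν + (-14194665637/321988800)*ν^2 + ...; c2 = -218443/341880.
S_3 = c2*ν/(S_2 - 1) = 1 + (-156141322007/2263069480)*ν + ...; c3 = -156141322007/2263069480.

The regular C-fraction coefficients are [33/20, 10/231, -218443/341880, -156141322007/2263069480].


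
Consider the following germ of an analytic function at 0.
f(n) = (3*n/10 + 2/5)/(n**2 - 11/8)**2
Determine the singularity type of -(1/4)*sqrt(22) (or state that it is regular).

The point is a pole of order 2.

The denominator factor n**2 - 11/8 vanishes at -(1/4)*sqrt(22) and appears to the power 2; the numerator there equals 2/5 - (3/40)*sqrt(22), nonzero, and no other factor vanishes.
Hence a pole whose order is the multiplicity, 2.


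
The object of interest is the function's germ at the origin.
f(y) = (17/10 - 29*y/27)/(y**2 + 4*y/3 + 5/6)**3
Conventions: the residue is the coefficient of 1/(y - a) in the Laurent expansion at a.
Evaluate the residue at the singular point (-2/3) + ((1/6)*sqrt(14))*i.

The residue is -((17613/13720)*sqrt(14))*i.

The factor y**2 + 4*y/3 + 5/6 splits as (y - a)(y - a') with a = (-2/3) + ((1/6)*sqrt(14))*i, a' = (-2/3) - ((1/6)*sqrt(14))*i. At the order-3 pole a set g(y) = (y - a)^3*f(y) = [17/10 - 29*y/27] / (y - a')^3.
Order-3 pole: residue = g''(a)/2; g''((-2/3) + ((1/6)*sqrt(14))*i) = -((17613/6860)*sqrt(14))*i, so the residue is -((17613/13720)*sqrt(14))*i.


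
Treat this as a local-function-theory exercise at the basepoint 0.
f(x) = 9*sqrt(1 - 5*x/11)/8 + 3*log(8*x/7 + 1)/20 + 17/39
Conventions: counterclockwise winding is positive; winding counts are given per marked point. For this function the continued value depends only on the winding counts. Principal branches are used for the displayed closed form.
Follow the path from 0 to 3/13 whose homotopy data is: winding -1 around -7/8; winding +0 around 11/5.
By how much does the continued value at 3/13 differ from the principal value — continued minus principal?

Continued minus principal equals -(3/10)*pi*i.

The rational part is single-valued and drops out of the difference; each branch term changes only by its own monodromy.
(9/8)*sqrt(1 - x/(11/5)): winding +0 is even, the square root returns to the same sheet, contribution 0.
(3/20)*log(1 - x/(-7/8)): each positive loop around -7/8 adds 2*pi*i to the log, so winding -1 contributes (3/20)*(-1)*2*pi*i = -(3/10)*pi*i.
Summing the contributions at x = 3/13 gives -(3/10)*pi*i.


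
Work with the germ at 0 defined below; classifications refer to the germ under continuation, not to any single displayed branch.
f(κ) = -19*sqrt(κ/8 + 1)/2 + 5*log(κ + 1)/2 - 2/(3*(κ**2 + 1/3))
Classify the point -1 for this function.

The point is a logarithmic branch point.

The term (5/2)*log(1 - κ/(-1)) has argument 1 - -1/(-1) = 0 at -1: a logarithmic (infinitely-sheeted) branch point; the remaining terms are analytic or single-valued there.


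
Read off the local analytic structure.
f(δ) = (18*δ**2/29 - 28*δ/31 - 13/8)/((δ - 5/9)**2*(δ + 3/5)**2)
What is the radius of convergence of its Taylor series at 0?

Denominator factor (δ - 5/9)^2: pole of order 2 at 5/9, modulus 5/9.
Denominator factor (δ + 3/5)^2: pole of order 2 at -3/5, modulus 3/5.
The radius of convergence is the smallest modulus among the singular points: 5/9.

The radius of convergence is 5/9.


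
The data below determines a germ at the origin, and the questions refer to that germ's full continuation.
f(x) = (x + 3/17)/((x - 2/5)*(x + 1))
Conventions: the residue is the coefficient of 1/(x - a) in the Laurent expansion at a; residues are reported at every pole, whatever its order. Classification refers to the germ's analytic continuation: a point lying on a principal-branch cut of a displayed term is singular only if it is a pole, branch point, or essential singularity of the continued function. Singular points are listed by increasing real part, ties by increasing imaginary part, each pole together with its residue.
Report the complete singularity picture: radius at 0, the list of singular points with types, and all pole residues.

Radius of convergence at 0: 2/5.
At -1: a pole of order 1; residue 10/17.
At 2/5: a pole of order 1; residue 7/17.

Denominator factor (x - 2/5): pole of order 1 at 2/5, modulus 2/5.
Denominator factor (x + 1): pole of order 1 at -1, modulus 1.
The radius of convergence is the smallest modulus among the singular points: 2/5.
At the order-1 pole -1 set g(x) = (x - (-1))*f(x) = (x + 3/17)/(x - 2/5).
Simple pole: residue = g(a) at a = -1, which is 10/17.
At the order-1 pole 2/5 set g(x) = (x - (2/5))*f(x) = (x + 3/17)/(x + 1).
Simple pole: residue = g(a) at a = 2/5, which is 7/17.
List the singular points by increasing real part (a conjugate pair: the negative imaginary part first).


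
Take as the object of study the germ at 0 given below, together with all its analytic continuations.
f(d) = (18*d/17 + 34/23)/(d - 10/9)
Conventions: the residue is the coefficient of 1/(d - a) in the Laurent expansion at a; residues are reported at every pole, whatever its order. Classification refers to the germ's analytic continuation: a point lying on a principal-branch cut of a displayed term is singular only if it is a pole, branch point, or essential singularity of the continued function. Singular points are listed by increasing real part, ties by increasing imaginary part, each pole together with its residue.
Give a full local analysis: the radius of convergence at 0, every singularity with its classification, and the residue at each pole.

Radius of convergence at 0: 10/9.
At 10/9: a pole of order 1; residue 1038/391.

Denominator factor (d - 10/9): pole of order 1 at 10/9, modulus 10/9.
The radius of convergence is the smallest modulus among the singular points: 10/9.
At the order-1 pole 10/9 set g(d) = (d - (10/9))*f(d) = 18*d/17 + 34/23.
Simple pole: residue = g(a) at a = 10/9, which is 1038/391.


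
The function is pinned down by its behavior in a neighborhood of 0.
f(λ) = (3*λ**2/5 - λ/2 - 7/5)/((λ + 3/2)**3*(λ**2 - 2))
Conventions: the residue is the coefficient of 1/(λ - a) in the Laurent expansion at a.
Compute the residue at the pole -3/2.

The residue is 284.

At the order-3 pole -3/2 set g(λ) = (λ - (-3/2))^3*f(λ) = (3*λ**2/5 - λ/2 - 7/5)/(λ**2 - 2).
Order-3 pole: residue = g''(a)/2; g''(-3/2) = 568, so the residue is 284.


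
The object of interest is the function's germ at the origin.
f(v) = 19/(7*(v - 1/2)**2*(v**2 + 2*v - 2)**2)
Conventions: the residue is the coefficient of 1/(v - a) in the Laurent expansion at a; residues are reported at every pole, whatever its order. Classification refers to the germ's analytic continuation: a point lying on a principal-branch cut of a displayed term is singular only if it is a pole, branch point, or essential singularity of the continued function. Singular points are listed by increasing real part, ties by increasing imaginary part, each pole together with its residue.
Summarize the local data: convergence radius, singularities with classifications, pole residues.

Radius of convergence at 0: 1/2.
At -1 - sqrt(3): a pole of order 2; residue -1216/63 + (703/63)*sqrt(3).
At 1/2: a pole of order 2; residue 2432/63.
At -1 + sqrt(3): a pole of order 2; residue -1216/63 - (703/63)*sqrt(3).

Denominator factor (v - 1/2)^2: pole of order 2 at 1/2, modulus 1/2.
Denominator factor (v**2 + 2*v - 2)^2: discriminant 12, real irrational roots -1 + sqrt(3) and -1 - sqrt(3); poles of order 2, moduli -1 + sqrt(3) and 1 + sqrt(3).
The radius of convergence is the smallest modulus among the singular points: 1/2.
The factor v**2 + 2*v - 2 splits as (v - a)(v - a') with a = -1 - sqrt(3), a' = -1 + sqrt(3). At the order-2 pole a set g(v) = (v - a)^2*f(v) = [19/(7*(v - 1/2)**2)] / (v - a')^2.
Order-2 pole: residue = g'(a); g'(-1 - sqrt(3)) = -1216/63 + (703/63)*sqrt(3), so the residue is -1216/63 + (703/63)*sqrt(3).
At the order-2 pole 1/2 set g(v) = (v - (1/2))^2*f(v) = 19/(7*(v**2 + 2*v - 2)**2).
Order-2 pole: residue = g'(a); g'(1/2) = 2432/63, so the residue is 2432/63.
The factor v**2 + 2*v - 2 splits as (v - a)(v - a') with a = -1 + sqrt(3), a' = -1 - sqrt(3). At the order-2 pole a set g(v) = (v - a)^2*f(v) = [19/(7*(v - 1/2)**2)] / (v - a')^2.
Order-2 pole: residue = g'(a); g'(-1 + sqrt(3)) = -1216/63 - (703/63)*sqrt(3), so the residue is -1216/63 - (703/63)*sqrt(3).
List the singular points by increasing real part (a conjugate pair: the negative imaginary part first).


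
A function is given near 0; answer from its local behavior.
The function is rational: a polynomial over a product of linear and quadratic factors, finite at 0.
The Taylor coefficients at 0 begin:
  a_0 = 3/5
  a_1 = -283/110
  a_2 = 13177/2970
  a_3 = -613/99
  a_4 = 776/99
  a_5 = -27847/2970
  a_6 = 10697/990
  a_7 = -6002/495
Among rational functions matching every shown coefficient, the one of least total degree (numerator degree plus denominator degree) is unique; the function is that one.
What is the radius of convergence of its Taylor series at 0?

No rational of total degree below 5 reproduces all 8 coefficients; solving the [2/3] Pade equations on them gives f(δ) = (-40*δ**2/27 - 17*δ/22 + 3/5)/(δ + 1)**3, whose expansion matches every shown term.
Denominator factor (δ + 1)^3: pole of order 3 at -1, modulus 1.
The radius of convergence is the smallest modulus among the singular points: 1.

The radius of convergence is 1.


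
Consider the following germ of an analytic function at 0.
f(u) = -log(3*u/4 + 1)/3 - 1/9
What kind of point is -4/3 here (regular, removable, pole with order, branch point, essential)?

The term (-1/3)*log(1 - u/(-4/3)) has argument 1 - -4/3/(-4/3) = 0 at -4/3: a logarithmic (infinitely-sheeted) branch point; the remaining terms are analytic or single-valued there.

The point is a logarithmic branch point.


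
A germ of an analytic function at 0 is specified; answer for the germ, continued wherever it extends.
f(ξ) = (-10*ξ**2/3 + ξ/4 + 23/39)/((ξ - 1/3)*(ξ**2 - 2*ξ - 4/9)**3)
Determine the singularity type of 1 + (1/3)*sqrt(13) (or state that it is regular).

The point is a pole of order 3.

The denominator factor ξ**2 - 2*ξ - 4/9 vanishes at 1 + (1/3)*sqrt(13) and appears to the power 3; the numerator there equals -10261/1404 - (77/36)*sqrt(13), nonzero, and no other factor vanishes.
Hence a pole whose order is the multiplicity, 3.


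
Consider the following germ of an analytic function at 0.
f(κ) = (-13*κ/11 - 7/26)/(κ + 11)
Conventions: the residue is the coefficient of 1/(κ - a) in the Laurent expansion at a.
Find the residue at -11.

At the order-1 pole -11 set g(κ) = (κ - (-11))*f(κ) = -13*κ/11 - 7/26.
Simple pole: residue = g(a) at a = -11, which is 331/26.

The residue is 331/26.


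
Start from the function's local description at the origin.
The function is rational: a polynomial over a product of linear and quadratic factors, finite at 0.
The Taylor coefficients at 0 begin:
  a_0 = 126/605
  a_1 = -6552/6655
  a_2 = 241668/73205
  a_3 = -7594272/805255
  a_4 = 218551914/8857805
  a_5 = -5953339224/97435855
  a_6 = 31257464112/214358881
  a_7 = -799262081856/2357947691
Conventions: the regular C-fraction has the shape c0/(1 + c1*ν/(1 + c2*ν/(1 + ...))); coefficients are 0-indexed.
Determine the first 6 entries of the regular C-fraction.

The regular C-fraction coefficients are [126/605, 52/11, -393/286, 136145/112398, -17300569/53504985, 7298639979/16471230535].

Taylor coefficients (read off): a_0 = 126/605, a_1 = -6552/6655, a_2 = 241668/73205, a_3 = -7594272/805255, a_4 = 218551914/8857805, a_5 = -5953339224/97435855.
c0 = a_0 = 126/605. Peel one level at a time: if S = 1 + c*ν/S' with S'(0) = 1, then c is the ν-coefficient of S and S' = c*ν/(S - 1).
S_1 = c0/f = 1 + (52/11)*ν + (786/121)*ν^2 + ...; c1 = 52/11.
S_2 = c1*ν/(S_1 - 1) = 1 + (-393/286)*ν + (136145/81796)*ν^2 + ...; c2 = -393/286.
S_3 = c2*ν/(S_2 - 1) = 1 + (136145/112398)*ν + (120983/308898)*ν^2 + ...; c3 = 136145/112398.
S_4 = c3*ν/(S_3 - 1) = 1 + (-17300569/53504985)*ν + (2655739229/18535461025)*ν^2 + ...; c4 = -17300569/53504985.
S_5 = c4*ν/(S_4 - 1) = 1 + (7298639979/16471230535)*ν + ...; c5 = 7298639979/16471230535.


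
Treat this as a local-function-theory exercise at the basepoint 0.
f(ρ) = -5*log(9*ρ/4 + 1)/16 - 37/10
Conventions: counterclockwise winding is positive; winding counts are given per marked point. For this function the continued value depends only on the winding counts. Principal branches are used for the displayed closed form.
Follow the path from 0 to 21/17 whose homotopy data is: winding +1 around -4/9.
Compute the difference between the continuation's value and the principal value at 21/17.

The rational part is single-valued and drops out of the difference; each branch term changes only by its own monodromy.
(-5/16)*log(1 - ρ/(-4/9)): each positive loop around -4/9 adds 2*pi*i to the log, so winding +1 contributes (-5/16)*(1)*2*pi*i = -(5/8)*pi*i.
Summing the contributions at ρ = 21/17 gives -(5/8)*pi*i.

Continued minus principal equals -(5/8)*pi*i.


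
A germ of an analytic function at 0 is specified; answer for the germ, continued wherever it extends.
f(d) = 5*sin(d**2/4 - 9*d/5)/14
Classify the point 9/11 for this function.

There is no denominator, hence no pole anywhere.
The factor sin(d**2/4 - 9*d/5) is entire.
So the germ continues analytically to 9/11.

The point is a regular point.
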